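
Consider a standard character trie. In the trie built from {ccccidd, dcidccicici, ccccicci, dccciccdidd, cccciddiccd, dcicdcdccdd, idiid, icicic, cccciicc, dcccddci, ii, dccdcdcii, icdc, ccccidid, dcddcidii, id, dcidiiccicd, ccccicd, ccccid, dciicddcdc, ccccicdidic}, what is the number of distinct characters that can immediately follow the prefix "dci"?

3

The children of the "dci" node are the distinct next characters among strings starting with "dci".
Characters that immediately follow "dci" among the stored strings: {c, d, i}.
That node has 3 child edges.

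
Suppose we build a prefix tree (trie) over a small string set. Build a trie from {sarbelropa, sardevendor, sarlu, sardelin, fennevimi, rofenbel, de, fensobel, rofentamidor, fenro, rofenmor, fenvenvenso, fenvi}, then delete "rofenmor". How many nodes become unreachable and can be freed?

3

A node on "rofenmor"'s path can go only if nothing else ends at it or branches off below it.
The suffix "mor" (3 nodes) is used only by "rofenmor"; the node for "rofen" still has the child "b", so pruning stops there.
Nodes removed: 3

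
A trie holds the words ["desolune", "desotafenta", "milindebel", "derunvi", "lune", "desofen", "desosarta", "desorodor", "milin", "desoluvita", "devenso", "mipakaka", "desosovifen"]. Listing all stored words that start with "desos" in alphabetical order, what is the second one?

Words with prefix "desos", in lexicographic order: "desosarta", "desosovifen"
The 2nd is desosovifen.

desosovifen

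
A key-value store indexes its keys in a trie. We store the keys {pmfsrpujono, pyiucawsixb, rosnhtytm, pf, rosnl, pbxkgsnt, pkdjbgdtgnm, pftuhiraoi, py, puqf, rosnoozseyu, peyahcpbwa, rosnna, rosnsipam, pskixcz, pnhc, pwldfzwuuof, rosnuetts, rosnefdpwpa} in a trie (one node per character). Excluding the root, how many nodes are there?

114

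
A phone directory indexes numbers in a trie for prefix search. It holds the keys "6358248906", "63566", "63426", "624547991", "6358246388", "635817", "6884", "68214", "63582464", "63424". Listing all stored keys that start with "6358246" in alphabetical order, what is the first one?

6358246388

Words with prefix "6358246", in lexicographic order: "6358246388", "63582464"
Position 1: 6358246388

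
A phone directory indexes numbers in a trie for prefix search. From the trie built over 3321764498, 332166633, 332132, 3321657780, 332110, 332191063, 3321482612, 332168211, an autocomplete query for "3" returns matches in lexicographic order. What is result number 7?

Filter for "3…" and sort: "332110", "332132", "3321482612", "3321657780", "332166633", "332168211", "3321764498", "332191063"
Position 7: 3321764498

3321764498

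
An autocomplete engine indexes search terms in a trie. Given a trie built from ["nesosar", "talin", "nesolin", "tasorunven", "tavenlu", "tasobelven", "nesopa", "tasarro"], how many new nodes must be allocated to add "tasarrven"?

3

Walking "tasarrven" from the root, the first 6 characters ("tasarr") follow existing edges; "v" is the first miss.
New nodes needed: |"tasarrven"| − 6 = 9 − 6 = 3.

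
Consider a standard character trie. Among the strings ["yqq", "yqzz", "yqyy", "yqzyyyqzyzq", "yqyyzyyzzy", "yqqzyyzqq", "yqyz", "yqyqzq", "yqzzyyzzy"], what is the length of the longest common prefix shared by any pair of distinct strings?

4

Look for the deepest trie node that still has at least two words in its subtree.
e.g. "yqyy" and "yqyyzyyzzy" share the prefix "yqyy" of length 4; no pair shares a longer one.
Longest shared-prefix length: 4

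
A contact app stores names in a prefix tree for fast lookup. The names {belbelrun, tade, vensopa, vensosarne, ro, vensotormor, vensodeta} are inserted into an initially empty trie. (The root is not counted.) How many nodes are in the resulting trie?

37

Count nodes per top-level branch (shared prefixes stored once):
  'b'-branch (belbelrun): 9 nodes
  'r'-branch (ro): 2 nodes
  't'-branch (tade): 4 nodes
  'v'-branch (vensodeta, vensopa, vensosarne, vensotormor): 22 nodes
Sum: 37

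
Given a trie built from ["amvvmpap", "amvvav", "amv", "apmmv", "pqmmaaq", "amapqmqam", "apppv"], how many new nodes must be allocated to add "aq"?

Walking "aq" from the root, the first 1 characters ("a") follow existing edges; "q" is the first miss.
So 2 − 1 = 1 new nodes.

1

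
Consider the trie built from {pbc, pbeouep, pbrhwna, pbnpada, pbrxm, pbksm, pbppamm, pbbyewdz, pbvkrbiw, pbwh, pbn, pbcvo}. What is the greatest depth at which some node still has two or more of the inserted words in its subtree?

Equivalently: take the maximum, over all pairs, of their longest common prefix length.
"pbc" and "pbcvo" agree on "pbc" (3 characters) before diverging; nothing deeper is shared.
Longest shared-prefix length: 3

3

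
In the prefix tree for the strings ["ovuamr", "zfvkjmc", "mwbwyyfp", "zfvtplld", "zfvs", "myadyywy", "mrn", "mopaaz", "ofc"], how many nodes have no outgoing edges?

9

Leaves are exactly the stored words that no other stored word extends.
Those words: "mopaaz", "mrn", "mwbwyyfp", "myadyywy", "ofc", "ovuamr", "zfvkjmc", "zfvs", "zfvtplld"
Leaf count: 9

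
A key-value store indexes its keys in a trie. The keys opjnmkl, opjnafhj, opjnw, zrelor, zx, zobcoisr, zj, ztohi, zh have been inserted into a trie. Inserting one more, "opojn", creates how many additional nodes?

Walking "opojn" from the root, the first 2 characters ("op") follow existing edges; "o" is the first miss.
Each of the 3 remaining characters creates one node.

3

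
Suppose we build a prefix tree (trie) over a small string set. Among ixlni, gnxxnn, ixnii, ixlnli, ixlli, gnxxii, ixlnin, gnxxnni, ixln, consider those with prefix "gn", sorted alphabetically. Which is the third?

DFS of the "gn" subtree visits, in order: "gnxxii", "gnxxnn", "gnxxnni"
Position 3: gnxxnni

gnxxnni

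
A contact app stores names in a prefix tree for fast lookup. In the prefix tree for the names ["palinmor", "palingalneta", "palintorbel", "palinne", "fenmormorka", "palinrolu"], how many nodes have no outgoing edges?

6

A leaf is a node with no children — equivalently, the end of a word that is not a proper prefix of any other stored word.
Those words: "fenmormorka", "palingalneta", "palinmor", "palinne", "palinrolu", "palintorbel"
Leaf count: 6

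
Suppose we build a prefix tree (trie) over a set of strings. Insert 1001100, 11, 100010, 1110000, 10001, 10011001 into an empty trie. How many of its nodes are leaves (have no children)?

Leaves are exactly the stored words that no other stored word extends.
Those words: "100010", "10011001", "1110000"
Leaf count: 3

3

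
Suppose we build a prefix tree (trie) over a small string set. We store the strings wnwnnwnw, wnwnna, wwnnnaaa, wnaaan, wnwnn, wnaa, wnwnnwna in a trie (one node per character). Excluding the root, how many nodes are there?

21

Count nodes per top-level branch (shared prefixes stored once):
  'w'-branch (wnaa, wnaaan, wnwnn, wnwnna, wnwnnwna, wnwnnwnw, wwnnnaaa): 21 nodes
Sum: 21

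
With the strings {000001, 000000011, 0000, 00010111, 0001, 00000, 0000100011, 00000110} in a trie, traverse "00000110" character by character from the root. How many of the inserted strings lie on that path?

4

Walk "00000110" from the root; an end-of-word marker is hit whenever a stored word is a prefix of "00000110".
Prefixes of the query that are stored words: "0000", "00000", "000001", "00000110"
Count: 4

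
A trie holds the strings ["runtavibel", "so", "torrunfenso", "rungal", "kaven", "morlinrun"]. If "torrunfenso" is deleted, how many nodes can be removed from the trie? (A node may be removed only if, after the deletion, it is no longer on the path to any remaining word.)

A node on "torrunfenso"'s path can go only if nothing else ends at it or branches off below it.
No other word shares any prefix with "torrunfenso", so all 11 of its nodes go.
Nodes removed: 11

11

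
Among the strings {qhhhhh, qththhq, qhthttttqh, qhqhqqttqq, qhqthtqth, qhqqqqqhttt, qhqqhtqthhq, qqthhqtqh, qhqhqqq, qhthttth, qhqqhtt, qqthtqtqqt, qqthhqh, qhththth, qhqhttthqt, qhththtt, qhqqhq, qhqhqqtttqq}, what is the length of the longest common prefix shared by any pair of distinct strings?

8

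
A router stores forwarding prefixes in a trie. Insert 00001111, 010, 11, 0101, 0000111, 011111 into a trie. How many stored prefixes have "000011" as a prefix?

2

Traverse to the node for "000011", then collect every word in that subtree.
Matches: "0000111", "00001111"
Count: 2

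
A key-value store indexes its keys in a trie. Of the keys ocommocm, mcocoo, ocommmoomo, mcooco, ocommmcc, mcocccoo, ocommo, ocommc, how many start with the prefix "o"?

5

Walk to "o"; the words in its subtree are exactly those with that prefix.
Words under "o": ocommc, ocommmcc, ocommmoomo, ocommo, ocommocm
Count: 5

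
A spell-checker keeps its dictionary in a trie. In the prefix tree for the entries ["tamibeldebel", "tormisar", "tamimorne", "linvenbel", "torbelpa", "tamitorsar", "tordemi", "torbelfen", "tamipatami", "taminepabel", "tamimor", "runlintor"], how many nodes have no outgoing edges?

11

Leaves are exactly the stored words that no other stored word extends.
Those words: "linvenbel", "runlintor", "tamibeldebel", "tamimorne", "taminepabel", "tamipatami", "tamitorsar", "torbelfen", "torbelpa", "tordemi", "tormisar"
Leaf count: 11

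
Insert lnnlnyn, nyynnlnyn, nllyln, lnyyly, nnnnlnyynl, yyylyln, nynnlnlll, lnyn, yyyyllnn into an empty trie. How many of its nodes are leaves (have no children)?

Leaves are exactly the stored words that no other stored word extends.
Those words: "lnnlnyn", "lnyn", "lnyyly", "nllyln", "nnnnlnyynl", "nynnlnlll", "nyynnlnyn", "yyylyln", "yyyyllnn"
Leaf count: 9

9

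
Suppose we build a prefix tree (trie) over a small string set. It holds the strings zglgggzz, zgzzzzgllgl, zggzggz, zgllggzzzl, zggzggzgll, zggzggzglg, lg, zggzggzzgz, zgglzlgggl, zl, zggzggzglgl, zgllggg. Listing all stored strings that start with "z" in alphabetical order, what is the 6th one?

zggzggzzgz

DFS of the "z" subtree visits, in order: "zgglzlgggl", "zggzggz", "zggzggzglg", "zggzggzglgl", "zggzggzgll", "zggzggzzgz", "zglgggzz", "zgllggg", "zgllggzzzl", "zgzzzzgllgl", "zl"
The 6th is zggzggzzgz.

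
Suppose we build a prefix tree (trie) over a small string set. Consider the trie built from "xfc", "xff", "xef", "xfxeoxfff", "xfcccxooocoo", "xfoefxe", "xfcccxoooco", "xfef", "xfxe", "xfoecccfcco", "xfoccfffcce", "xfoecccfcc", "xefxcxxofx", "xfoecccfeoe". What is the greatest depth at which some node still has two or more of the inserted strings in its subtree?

11

Look for the deepest trie node that still has at least two words in its subtree.
"xfcccxoooco" and "xfcccxooocoo" agree on "xfcccxoooco" (11 characters) before diverging; nothing deeper is shared.
Longest shared-prefix length: 11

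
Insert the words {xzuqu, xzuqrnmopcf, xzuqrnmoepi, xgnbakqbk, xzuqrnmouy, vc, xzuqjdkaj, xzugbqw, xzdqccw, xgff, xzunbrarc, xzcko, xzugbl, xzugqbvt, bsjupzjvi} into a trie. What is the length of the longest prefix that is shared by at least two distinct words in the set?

Look for the deepest trie node that still has at least two words in its subtree.
e.g. "xzuqrnmoepi" and "xzuqrnmopcf" share the prefix "xzuqrnmo" of length 8; no pair shares a longer one.
Longest shared-prefix length: 8

8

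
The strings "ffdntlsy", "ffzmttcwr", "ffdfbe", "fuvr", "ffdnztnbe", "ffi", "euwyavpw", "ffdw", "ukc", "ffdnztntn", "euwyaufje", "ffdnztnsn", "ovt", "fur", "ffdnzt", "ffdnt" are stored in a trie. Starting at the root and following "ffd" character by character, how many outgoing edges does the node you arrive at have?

Follow the path "ffd" to its node, then look at its outgoing edges.
Characters that immediately follow "ffd" among the stored strings: {f, n, w}.
That node has 3 child edges.

3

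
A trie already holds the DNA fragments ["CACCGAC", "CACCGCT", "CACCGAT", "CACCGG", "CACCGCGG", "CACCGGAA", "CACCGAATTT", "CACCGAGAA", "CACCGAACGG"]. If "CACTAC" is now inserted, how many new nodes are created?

The longest prefix of "CACTAC" already in the trie is "CAC" (length 3).
So 6 − 3 = 3 new nodes.

3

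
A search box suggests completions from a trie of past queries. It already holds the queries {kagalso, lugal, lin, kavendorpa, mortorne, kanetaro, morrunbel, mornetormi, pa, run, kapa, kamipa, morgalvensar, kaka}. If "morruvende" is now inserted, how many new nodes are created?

5

"morru" is already a path in the trie; the remaining "vende" must be added.
So 10 − 5 = 5 new nodes.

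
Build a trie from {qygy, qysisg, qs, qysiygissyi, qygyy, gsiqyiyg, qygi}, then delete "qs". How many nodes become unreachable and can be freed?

A node on "qs"'s path can go only if nothing else ends at it or branches off below it.
The suffix "s" (1 node) is used only by "qs"; the node for "q" still has the child "y", so pruning stops there.
Nodes removed: 1

1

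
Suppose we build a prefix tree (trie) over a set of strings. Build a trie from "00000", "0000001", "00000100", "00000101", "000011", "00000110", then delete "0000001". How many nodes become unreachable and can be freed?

2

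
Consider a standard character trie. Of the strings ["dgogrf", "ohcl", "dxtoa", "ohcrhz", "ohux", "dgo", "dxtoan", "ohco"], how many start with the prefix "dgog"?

1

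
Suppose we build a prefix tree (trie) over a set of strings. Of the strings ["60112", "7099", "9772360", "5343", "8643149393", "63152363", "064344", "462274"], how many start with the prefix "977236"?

1

Traverse to the node for "977236", then collect every word in that subtree.
Matches: "9772360"
Count: 1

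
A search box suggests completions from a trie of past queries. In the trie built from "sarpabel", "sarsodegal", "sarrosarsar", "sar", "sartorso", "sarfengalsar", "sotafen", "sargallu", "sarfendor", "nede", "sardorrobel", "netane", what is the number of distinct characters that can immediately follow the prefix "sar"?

Walk "sar" from the root, arriving at one node.
Characters that immediately follow "sar" among the stored strings: {d, f, g, p, r, s, t}.
That node has 7 child edges.

7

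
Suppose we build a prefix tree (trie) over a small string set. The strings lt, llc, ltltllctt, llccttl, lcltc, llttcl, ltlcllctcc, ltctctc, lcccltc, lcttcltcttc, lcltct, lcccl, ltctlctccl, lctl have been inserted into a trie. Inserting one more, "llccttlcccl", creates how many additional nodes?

4

"llccttl" is already a path in the trie; the remaining "cccl" must be added.
Each of the 4 remaining characters creates one node.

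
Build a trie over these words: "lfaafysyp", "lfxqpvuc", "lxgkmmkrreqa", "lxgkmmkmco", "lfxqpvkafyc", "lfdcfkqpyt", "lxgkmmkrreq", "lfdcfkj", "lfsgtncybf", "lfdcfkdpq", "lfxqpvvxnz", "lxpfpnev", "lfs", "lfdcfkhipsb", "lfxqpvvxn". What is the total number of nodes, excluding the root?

Trace insertions, counting only characters that open a new branch:
  "lfaafysyp" → 9 new (l, f, a, a, f, y, s, y, p)
  "lfxqpvuc" → prefix "lf" already present; 6 new (x, q, p, v, u, c)
  "lxgkmmkrreqa" → prefix "l" already present; 11 new (x, g, k, m, m, k, r, r, e, q, a)
  "lxgkmmkmco" → prefix "lxgkmmk" already present; 3 new (m, c, o)
  "lfxqpvkafyc" → prefix "lfxqpv" already present; 5 new (k, a, f, y, c)
  "lfdcfkqpyt" → prefix "lf" already present; 8 new (d, c, f, k, q, p, y, t)
  "lxgkmmkrreq" → prefix "lxgkmmkrreq" already present; 0 new (none)
  "lfdcfkj" → prefix "lfdcfk" already present; 1 new (j)
  "lfsgtncybf" → prefix "lf" already present; 8 new (s, g, t, n, c, y, b, f)
  "lfdcfkdpq" → prefix "lfdcfk" already present; 3 new (d, p, q)
  "lfxqpvvxnz" → prefix "lfxqpv" already present; 4 new (v, x, n, z)
  "lxpfpnev" → prefix "lx" already present; 6 new (p, f, p, n, e, v)
  "lfs" → prefix "lfs" already present; 0 new (none)
  "lfdcfkhipsb" → prefix "lfdcfk" already present; 5 new (h, i, p, s, b)
  "lfxqpvvxn" → prefix "lfxqpvvxn" already present; 0 new (none)
Total nodes = 9 + 6 + 11 + 3 + 5 + 8 + 0 + 1 + 8 + 3 + 4 + 6 + 0 + 5 + 0 = 69

69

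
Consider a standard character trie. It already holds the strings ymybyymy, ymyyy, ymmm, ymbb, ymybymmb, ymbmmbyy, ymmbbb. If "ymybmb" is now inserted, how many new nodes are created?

Walking "ymybmb" from the root, the first 4 characters ("ymyb") follow existing edges; "m" is the first miss.
So 6 − 4 = 2 new nodes.

2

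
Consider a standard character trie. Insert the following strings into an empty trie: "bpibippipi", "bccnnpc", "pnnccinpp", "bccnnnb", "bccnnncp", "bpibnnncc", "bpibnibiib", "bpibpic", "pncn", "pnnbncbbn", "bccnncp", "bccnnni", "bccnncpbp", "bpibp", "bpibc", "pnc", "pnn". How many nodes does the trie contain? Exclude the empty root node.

56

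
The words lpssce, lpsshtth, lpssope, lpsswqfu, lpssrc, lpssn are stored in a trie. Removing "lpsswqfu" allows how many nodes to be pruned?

4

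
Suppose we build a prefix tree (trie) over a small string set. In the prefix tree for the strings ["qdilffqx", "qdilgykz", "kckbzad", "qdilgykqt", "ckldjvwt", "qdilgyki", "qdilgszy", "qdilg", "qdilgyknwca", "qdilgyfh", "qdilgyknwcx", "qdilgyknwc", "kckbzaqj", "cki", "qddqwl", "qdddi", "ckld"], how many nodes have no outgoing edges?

Leaves are exactly the stored words that no other stored word extends.
Those words: "cki", "ckldjvwt", "kckbzad", "kckbzaqj", "qdddi", "qddqwl", "qdilffqx", "qdilgszy", "qdilgyfh", "qdilgyki", "qdilgyknwca", "qdilgyknwcx", "qdilgykqt", "qdilgykz"
Leaf count: 14

14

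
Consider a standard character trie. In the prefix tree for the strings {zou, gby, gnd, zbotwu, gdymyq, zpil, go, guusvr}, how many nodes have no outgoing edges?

8

A leaf is a node with no children — equivalently, the end of a word that is not a proper prefix of any other stored word.
Those words: "gby", "gdymyq", "gnd", "go", "guusvr", "zbotwu", "zou", "zpil"
Leaf count: 8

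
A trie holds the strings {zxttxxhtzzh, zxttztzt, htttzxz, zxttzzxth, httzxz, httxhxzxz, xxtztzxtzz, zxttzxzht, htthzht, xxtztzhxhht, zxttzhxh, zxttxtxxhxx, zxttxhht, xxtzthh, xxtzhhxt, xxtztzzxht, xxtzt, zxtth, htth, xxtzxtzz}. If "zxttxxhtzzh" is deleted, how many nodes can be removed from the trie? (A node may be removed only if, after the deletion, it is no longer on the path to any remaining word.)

A node on "zxttxxhtzzh"'s path can go only if nothing else ends at it or branches off below it.
The suffix "xhtzzh" (6 nodes) is used only by "zxttxxhtzzh"; the node for "zxttx" still has the child "t", so pruning stops there.
Nodes removed: 6

6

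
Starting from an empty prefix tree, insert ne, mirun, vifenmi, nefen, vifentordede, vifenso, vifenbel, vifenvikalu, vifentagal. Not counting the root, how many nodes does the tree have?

39

Trie structure (* marks end of a word):
(root)
├─ m
│  └─ i
│     └─ r
│        └─ u
│           └─ n *
├─ n
│  └─ e *
│     └─ f
│        └─ e
│           └─ n *
└─ v
   └─ i
      └─ f
         └─ e
            └─ n
               ├─ b
               │  └─ e
               │     └─ l *
               ├─ m
               │  └─ i *
               ├─ s
               │  └─ o *
               ├─ t
               │  ├─ a
               │  │  └─ g
               │  │     └─ a
               │  │        └─ l *
               │  └─ o
               │     └─ r
               │        └─ d
               │           └─ e
               │              └─ d
               │                 └─ e *
               └─ v
                  └─ i
                     └─ k
                        └─ a
                           └─ l
                              └─ u *
Counting every labelled node above: 39.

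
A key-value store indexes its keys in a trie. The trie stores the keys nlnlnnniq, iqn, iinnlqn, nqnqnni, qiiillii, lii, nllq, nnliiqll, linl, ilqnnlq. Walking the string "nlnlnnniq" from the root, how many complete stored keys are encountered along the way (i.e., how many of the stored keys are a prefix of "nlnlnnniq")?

1

Traverse "nlnlnnniq" character by character; count nodes along the way that are marked as word ends.
Prefixes of the query that are stored words: "nlnlnnniq"
Count: 1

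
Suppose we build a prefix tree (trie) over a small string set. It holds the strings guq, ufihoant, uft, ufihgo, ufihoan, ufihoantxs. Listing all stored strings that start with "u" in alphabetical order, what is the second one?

ufihoan

Filter for "u…" and sort: "ufihgo", "ufihoan", "ufihoant", "ufihoantxs", "uft"
The 2nd is ufihoan.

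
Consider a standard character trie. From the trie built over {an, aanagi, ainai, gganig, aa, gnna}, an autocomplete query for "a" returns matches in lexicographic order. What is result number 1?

aa

DFS of the "a" subtree visits, in order: "aa", "aanagi", "ainai", "an"
The 1st is aa.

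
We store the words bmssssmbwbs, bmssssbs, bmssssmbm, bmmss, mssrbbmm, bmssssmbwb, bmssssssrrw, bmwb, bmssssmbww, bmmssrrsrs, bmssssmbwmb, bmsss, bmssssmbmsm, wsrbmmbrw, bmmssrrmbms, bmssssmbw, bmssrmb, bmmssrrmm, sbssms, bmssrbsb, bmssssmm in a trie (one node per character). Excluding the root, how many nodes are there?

For each word, the new-node count is its length minus the longest prefix already in the trie:
  "bmssssmbwbs" → 11 new (b, m, s, s, s, s, m, b, w, b, s)
  "bmssssbs" → prefix "bmssss" already present; 2 new (b, s)
  "bmssssmbm" → prefix "bmssssmb" already present; 1 new (m)
  "bmmss" → prefix "bm" already present; 3 new (m, s, s)
  "mssrbbmm" → 8 new (m, s, s, r, b, b, m, m)
  "bmssssmbwb" → prefix "bmssssmbwb" already present; 0 new (none)
  "bmssssssrrw" → prefix "bmssss" already present; 5 new (s, s, r, r, w)
  "bmwb" → prefix "bm" already present; 2 new (w, b)
  "bmssssmbww" → prefix "bmssssmbw" already present; 1 new (w)
  "bmmssrrsrs" → prefix "bmmss" already present; 5 new (r, r, s, r, s)
  "bmssssmbwmb" → prefix "bmssssmbw" already present; 2 new (m, b)
  "bmsss" → prefix "bmsss" already present; 0 new (none)
  "bmssssmbmsm" → prefix "bmssssmbm" already present; 2 new (s, m)
  "wsrbmmbrw" → 9 new (w, s, r, b, m, m, b, r, w)
  "bmmssrrmbms" → prefix "bmmssrr" already present; 4 new (m, b, m, s)
  "bmssssmbw" → prefix "bmssssmbw" already present; 0 new (none)
  "bmssrmb" → prefix "bmss" already present; 3 new (r, m, b)
  "bmmssrrmm" → prefix "bmmssrrm" already present; 1 new (m)
  "sbssms" → 6 new (s, b, s, s, m, s)
  "bmssrbsb" → prefix "bmssr" already present; 3 new (b, s, b)
  "bmssssmm" → prefix "bmssssm" already present; 1 new (m)
Total nodes = 11 + 2 + 1 + 3 + 8 + 0 + 5 + 2 + 1 + 5 + 2 + 0 + 2 + 9 + 4 + 0 + 3 + 1 + 6 + 3 + 1 = 69

69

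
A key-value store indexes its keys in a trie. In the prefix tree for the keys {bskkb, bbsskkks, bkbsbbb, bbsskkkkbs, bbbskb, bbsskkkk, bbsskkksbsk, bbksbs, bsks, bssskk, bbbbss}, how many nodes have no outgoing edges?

A leaf is a node with no children — equivalently, the end of a word that is not a proper prefix of any other stored word.
Those words: "bbbbss", "bbbskb", "bbksbs", "bbsskkkkbs", "bbsskkksbsk", "bkbsbbb", "bskkb", "bsks", "bssskk"
Leaf count: 9

9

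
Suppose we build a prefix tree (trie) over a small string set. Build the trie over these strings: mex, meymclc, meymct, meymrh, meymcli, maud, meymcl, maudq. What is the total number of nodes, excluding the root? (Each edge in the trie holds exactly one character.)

16

Count nodes per top-level branch (shared prefixes stored once):
  'm'-branch (maud, maudq, mex, meymcl, meymclc, meymcli, meymct, meymrh): 16 nodes
Sum: 16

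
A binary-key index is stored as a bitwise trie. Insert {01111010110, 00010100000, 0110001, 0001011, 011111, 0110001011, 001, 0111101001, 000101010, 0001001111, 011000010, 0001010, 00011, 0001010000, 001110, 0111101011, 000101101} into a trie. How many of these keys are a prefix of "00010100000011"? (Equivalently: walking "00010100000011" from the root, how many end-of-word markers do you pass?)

3

Check each prefix of "00010100000011" against the stored set — each match is an end-marker on the path.
Prefixes of the query that are stored words: "0001010", "0001010000", "00010100000"
Count: 3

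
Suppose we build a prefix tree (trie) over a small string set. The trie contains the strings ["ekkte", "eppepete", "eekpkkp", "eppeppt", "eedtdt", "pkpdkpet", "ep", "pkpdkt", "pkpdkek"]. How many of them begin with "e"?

6

Traverse to the node for "e", then collect every word in that subtree.
Words under "e": eedtdt, eekpkkp, ekkte, ep, eppepete, eppeppt
Count: 6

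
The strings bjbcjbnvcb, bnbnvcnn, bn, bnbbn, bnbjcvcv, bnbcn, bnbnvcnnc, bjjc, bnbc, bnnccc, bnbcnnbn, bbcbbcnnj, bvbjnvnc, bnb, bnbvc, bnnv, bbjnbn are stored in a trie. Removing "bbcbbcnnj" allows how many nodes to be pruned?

After clearing the end-marker at "bbcbbcnnj", prune upward until reaching a node still needed by another word.
The suffix "cbbcnnj" (7 nodes) is used only by "bbcbbcnnj"; the node for "bb" still has the child "j", so pruning stops there.
Nodes removed: 7

7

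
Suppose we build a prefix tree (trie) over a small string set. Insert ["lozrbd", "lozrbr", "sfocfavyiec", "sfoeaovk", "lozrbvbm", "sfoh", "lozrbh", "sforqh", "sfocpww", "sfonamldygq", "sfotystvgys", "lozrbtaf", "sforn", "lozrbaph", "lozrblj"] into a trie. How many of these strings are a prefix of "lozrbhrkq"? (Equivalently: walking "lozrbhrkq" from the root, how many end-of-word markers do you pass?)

1

Traverse "lozrbhrkq" character by character; count nodes along the way that are marked as word ends.
Prefixes of the query that are stored words: "lozrbh"
Count: 1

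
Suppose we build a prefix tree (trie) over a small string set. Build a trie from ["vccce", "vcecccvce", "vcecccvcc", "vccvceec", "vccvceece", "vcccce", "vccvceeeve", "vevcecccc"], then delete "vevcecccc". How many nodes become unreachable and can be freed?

8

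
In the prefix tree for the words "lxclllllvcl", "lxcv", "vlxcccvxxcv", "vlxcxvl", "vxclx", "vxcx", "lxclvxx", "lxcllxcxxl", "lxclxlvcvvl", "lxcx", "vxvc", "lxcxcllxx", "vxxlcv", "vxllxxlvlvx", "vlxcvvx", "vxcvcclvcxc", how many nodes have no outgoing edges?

Leaves are exactly the stored words that no other stored word extends.
Those words: "lxclllllvcl", "lxcllxcxxl", "lxclvxx", "lxclxlvcvvl", "lxcv", "lxcxcllxx", "vlxcccvxxcv", "vlxcvvx", "vlxcxvl", "vxclx", "vxcvcclvcxc", "vxcx", "vxllxxlvlvx", "vxvc", "vxxlcv"
Leaf count: 15

15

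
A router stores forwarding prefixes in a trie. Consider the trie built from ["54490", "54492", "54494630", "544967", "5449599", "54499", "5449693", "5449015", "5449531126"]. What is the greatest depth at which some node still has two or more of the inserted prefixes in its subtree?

5

Equivalently: take the maximum, over all pairs, of their longest common prefix length.
e.g. "54490" and "5449015" share the prefix "54490" of length 5; no pair shares a longer one.
Longest shared-prefix length: 5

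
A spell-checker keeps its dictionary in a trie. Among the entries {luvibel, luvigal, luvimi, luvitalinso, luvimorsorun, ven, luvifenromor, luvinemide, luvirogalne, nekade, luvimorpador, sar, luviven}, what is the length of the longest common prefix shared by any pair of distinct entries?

7

The deepest shared node is where two words last agree before diverging.
"luvimorpador" and "luvimorsorun" agree on "luvimor" (7 characters) before diverging; nothing deeper is shared.
Longest shared-prefix length: 7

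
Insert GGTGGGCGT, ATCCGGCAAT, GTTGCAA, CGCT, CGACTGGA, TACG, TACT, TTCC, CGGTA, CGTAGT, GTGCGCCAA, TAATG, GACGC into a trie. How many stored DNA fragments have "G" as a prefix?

Filter for entries beginning with "G":
Words under "G": GACGC, GGTGGGCGT, GTGCGCCAA, GTTGCAA
Count: 4

4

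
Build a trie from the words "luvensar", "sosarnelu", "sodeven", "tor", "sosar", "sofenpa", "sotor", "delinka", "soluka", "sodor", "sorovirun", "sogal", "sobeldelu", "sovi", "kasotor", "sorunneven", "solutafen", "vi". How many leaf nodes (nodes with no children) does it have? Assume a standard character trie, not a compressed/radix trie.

A leaf is a node with no children — equivalently, the end of a word that is not a proper prefix of any other stored word.
Those words: "delinka", "kasotor", "luvensar", "sobeldelu", "sodeven", "sodor", "sofenpa", "sogal", "soluka", "solutafen", "sorovirun", "sorunneven", "sosarnelu", "sotor", "sovi", "tor", "vi"
Leaf count: 17

17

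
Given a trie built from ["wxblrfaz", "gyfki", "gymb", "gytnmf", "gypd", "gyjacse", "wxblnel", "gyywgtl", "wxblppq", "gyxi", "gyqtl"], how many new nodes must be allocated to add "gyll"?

"gy" is already a path in the trie; the remaining "ll" must be added.
New nodes needed: |"gyll"| − 2 = 4 − 2 = 2.

2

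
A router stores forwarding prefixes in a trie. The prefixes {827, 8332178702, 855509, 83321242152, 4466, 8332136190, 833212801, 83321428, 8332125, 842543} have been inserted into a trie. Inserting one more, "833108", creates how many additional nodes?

3

"833" is already a path in the trie; the remaining "108" must be added.
So 6 − 3 = 3 new nodes.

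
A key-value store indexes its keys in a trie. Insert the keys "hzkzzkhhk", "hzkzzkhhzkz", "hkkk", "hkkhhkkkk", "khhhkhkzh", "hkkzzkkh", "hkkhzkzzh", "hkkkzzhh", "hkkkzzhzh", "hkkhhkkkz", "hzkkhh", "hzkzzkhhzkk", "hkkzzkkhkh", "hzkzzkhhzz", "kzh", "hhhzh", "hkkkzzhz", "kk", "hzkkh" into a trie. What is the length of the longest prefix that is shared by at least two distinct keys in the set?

The deepest shared node is where two words last agree before diverging.
"hzkzzkhhzkk" and "hzkzzkhhzkz" agree on "hzkzzkhhzk" (10 characters) before diverging; nothing deeper is shared.
Longest shared-prefix length: 10

10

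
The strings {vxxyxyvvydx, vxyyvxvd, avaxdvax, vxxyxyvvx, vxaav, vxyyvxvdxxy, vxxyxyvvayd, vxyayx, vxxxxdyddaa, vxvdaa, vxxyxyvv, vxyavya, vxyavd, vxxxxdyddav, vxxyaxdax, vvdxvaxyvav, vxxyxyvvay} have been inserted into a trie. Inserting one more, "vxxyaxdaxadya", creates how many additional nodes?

Walking "vxxyaxdaxadya" from the root, the first 9 characters ("vxxyaxdax") follow existing edges; "a" is the first miss.
New nodes needed: |"vxxyaxdaxadya"| − 9 = 13 − 9 = 4.

4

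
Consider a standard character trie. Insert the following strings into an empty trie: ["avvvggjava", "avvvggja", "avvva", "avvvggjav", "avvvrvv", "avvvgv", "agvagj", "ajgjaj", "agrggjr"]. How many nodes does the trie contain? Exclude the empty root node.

30

Trie structure (* marks end of a word):
(root)
└─ a
   ├─ g
   │  ├─ r
   │  │  └─ g
   │  │     └─ g
   │  │        └─ j
   │  │           └─ r *
   │  └─ v
   │     └─ a
   │        └─ g
   │           └─ j *
   ├─ j
   │  └─ g
   │     └─ j
   │        └─ a
   │           └─ j *
   └─ v
      └─ v
         └─ v
            ├─ a *
            ├─ g
            │  ├─ g
            │  │  └─ j
            │  │     └─ a *
            │  │        └─ v *
            │  │           └─ a *
            │  └─ v *
            └─ r
               └─ v
                  └─ v *
Counting every labelled node above: 30.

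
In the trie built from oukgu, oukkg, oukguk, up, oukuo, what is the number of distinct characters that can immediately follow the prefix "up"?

0

The children of the "up" node are the distinct next characters among strings starting with "up".
No stored string extends past "up".
That node has 0 child edges.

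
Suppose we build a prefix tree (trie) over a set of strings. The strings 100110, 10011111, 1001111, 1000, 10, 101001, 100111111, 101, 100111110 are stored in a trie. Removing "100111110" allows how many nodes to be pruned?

1

Walk "100111110" from the leaf back toward the root, removing each node that no remaining word uses.
The suffix "0" (1 node) is used only by "100111110"; the node for "10011111" still has the child "1", so pruning stops there.
Nodes removed: 1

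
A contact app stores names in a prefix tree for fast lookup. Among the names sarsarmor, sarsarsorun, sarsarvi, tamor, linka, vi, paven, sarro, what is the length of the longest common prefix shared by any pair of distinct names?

6

Look for the deepest trie node that still has at least two words in its subtree.
"sarsarmor" and "sarsarsorun" agree on "sarsar" (6 characters) before diverging; nothing deeper is shared.
Longest shared-prefix length: 6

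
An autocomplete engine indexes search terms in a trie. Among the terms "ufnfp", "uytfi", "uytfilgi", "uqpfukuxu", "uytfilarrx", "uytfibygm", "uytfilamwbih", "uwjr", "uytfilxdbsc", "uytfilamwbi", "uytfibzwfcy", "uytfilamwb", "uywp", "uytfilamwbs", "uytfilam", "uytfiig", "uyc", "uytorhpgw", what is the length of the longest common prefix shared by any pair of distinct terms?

Look for the deepest trie node that still has at least two words in its subtree.
e.g. "uytfilamwbi" and "uytfilamwbih" share the prefix "uytfilamwbi" of length 11; no pair shares a longer one.
Longest shared-prefix length: 11

11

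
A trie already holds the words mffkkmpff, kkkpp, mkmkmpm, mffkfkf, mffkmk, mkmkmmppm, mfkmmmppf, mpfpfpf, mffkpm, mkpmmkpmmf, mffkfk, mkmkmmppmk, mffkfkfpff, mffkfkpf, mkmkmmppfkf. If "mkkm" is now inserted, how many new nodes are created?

2

The longest prefix of "mkkm" already in the trie is "mk" (length 2).
New nodes needed: |"mkkm"| − 2 = 4 − 2 = 2.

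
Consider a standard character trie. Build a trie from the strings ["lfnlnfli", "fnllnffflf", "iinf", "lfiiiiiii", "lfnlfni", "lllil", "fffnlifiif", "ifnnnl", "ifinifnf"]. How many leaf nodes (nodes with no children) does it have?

9

A leaf is a node with no children — equivalently, the end of a word that is not a proper prefix of any other stored word.
Those words: "fffnlifiif", "fnllnffflf", "ifinifnf", "ifnnnl", "iinf", "lfiiiiiii", "lfnlfni", "lfnlnfli", "lllil"
Leaf count: 9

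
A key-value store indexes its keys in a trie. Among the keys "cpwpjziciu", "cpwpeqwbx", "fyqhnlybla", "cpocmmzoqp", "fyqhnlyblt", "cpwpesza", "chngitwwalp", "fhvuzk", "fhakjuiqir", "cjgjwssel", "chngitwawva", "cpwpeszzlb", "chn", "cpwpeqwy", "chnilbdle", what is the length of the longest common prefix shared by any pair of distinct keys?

Equivalently: take the maximum, over all pairs, of their longest common prefix length.
e.g. "fyqhnlybla" and "fyqhnlyblt" share the prefix "fyqhnlybl" of length 9; no pair shares a longer one.
Longest shared-prefix length: 9

9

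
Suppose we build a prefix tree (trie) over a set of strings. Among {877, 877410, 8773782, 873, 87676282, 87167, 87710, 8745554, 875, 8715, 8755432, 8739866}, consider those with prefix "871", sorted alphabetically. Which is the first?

8715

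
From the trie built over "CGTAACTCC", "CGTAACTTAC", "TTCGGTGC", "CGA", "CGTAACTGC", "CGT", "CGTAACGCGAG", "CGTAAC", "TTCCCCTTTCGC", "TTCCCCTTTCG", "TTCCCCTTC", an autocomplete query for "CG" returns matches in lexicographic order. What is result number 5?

CGTAACTCC

DFS of the "CG" subtree visits, in order: "CGA", "CGT", "CGTAAC", "CGTAACGCGAG", "CGTAACTCC", "CGTAACTGC", "CGTAACTTAC"
Position 5: CGTAACTCC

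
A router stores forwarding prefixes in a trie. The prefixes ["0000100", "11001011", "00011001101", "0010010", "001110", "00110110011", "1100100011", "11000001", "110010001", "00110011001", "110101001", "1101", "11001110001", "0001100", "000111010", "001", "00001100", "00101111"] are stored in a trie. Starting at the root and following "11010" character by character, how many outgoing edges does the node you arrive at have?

1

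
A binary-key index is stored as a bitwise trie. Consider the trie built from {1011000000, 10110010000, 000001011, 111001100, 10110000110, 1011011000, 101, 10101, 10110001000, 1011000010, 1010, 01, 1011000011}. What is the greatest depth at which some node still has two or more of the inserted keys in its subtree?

10

Equivalently: take the maximum, over all pairs, of their longest common prefix length.
e.g. "1011000011" and "10110000110" share the prefix "1011000011" of length 10; no pair shares a longer one.
Longest shared-prefix length: 10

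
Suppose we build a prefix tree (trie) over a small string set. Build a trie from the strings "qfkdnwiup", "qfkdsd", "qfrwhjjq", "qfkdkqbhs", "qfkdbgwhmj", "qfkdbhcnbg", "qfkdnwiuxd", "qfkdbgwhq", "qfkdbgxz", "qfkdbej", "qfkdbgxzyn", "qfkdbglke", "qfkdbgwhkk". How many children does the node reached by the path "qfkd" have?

Follow the path "qfkd" to its node, then look at its outgoing edges.
Distinct next characters after "qfkd": b, k, n, s.
That node has 4 child edges.

4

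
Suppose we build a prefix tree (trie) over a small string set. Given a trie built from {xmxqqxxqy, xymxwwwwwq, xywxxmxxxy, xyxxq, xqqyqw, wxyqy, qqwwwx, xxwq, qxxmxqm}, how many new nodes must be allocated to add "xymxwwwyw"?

2

"xymxwww" is already a path in the trie; the remaining "yw" must be added.
New nodes needed: |"xymxwwwyw"| − 7 = 9 − 7 = 2.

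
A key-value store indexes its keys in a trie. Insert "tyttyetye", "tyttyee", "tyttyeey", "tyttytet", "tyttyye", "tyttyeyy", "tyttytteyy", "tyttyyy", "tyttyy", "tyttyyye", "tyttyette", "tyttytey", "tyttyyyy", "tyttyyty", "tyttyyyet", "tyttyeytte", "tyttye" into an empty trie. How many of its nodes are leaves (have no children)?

12

Leaves are exactly the stored words that no other stored word extends.
Those words: "tyttyeey", "tyttyette", "tyttyetye", "tyttyeytte", "tyttyeyy", "tyttytet", "tyttytey", "tyttytteyy", "tyttyye", "tyttyyty", "tyttyyyet", "tyttyyyy"
Leaf count: 12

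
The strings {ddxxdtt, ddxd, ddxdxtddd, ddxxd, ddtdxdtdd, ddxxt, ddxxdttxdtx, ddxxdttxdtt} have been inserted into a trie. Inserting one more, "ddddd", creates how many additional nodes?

3

The longest prefix of "ddddd" already in the trie is "dd" (length 2).
New nodes needed: |"ddddd"| − 2 = 5 − 2 = 3.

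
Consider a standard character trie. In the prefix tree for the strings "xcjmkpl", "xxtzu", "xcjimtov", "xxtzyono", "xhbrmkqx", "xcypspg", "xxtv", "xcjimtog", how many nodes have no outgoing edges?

Leaves are exactly the stored words that no other stored word extends.
Those words: "xcjimtog", "xcjimtov", "xcjmkpl", "xcypspg", "xhbrmkqx", "xxtv", "xxtzu", "xxtzyono"
Leaf count: 8

8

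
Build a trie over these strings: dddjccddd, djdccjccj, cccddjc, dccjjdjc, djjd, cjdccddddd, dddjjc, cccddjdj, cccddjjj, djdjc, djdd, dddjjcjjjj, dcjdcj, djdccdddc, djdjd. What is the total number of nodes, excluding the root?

64

Count nodes per top-level branch (shared prefixes stored once):
  'c'-branch (cccddjc, cccddjdj, cccddjjj, cjdccddddd): 20 nodes
  'd'-branch (dccjjdjc, dcjdcj, dddjccddd, dddjjc, dddjjcjjjj, djdccdddc, djdccjccj, djdd, djdjc, djdjd, djjd): 44 nodes
Sum: 64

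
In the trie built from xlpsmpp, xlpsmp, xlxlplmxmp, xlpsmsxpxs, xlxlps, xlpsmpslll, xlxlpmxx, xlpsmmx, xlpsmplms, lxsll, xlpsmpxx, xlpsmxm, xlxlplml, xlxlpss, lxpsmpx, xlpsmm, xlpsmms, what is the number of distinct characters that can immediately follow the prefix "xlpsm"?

4

Walk "xlpsm" from the root, arriving at one node.
Characters that immediately follow "xlpsm" among the stored strings: {m, p, s, x}.
That node has 4 child edges.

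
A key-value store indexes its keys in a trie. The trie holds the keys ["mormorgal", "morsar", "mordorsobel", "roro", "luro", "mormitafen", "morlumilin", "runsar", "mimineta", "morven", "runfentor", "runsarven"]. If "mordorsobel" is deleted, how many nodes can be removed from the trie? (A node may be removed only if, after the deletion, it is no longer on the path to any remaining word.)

A node on "mordorsobel"'s path can go only if nothing else ends at it or branches off below it.
The suffix "dorsobel" (8 nodes) is used only by "mordorsobel"; the node for "mor" still has the child "m", so pruning stops there.
Nodes removed: 8

8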